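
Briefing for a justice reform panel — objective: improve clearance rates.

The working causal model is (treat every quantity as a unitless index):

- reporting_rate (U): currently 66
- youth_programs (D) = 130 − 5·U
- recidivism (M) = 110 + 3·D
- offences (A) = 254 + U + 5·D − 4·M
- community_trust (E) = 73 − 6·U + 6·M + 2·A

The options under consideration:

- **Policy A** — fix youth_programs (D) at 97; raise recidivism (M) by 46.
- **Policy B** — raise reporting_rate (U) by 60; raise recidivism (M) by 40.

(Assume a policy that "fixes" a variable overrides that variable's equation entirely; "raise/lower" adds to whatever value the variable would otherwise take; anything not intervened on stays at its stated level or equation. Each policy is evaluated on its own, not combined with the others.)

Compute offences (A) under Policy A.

Policy A (D := 97, M + 46):
  U = 66
  D = 97
  M = 110 + 3·97 (+46 from intervention) = 447
  A = 254 + 66 + 5·97 − 4·447 = -983

-983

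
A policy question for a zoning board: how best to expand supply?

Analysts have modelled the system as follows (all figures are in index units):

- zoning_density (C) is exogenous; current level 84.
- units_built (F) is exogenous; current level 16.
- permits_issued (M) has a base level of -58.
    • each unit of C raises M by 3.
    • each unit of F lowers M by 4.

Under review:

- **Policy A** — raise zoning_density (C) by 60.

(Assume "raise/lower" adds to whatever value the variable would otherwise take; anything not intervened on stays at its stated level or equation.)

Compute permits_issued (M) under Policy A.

Policy A (C + 60):
  C = 84 + 60 = 144
  F = 16
  M = -58 + 3·144 − 4·16 = 310

310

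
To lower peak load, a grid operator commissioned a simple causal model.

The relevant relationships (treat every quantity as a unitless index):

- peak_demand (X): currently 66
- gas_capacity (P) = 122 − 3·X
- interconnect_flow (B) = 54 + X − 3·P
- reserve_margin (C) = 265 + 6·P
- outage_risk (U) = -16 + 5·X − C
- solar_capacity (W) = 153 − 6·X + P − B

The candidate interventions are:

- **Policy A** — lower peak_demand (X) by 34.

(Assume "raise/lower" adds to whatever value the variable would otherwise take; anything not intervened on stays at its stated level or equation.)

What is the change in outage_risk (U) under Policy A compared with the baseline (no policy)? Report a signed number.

-782

Baseline:
  X = 66
  P = 122 − 3·66 = -76
  C = 265 + 6·(-76) = -191
  U = -16 + 5·66 − (-191) = 505
Policy A (X − 34):
  X = 66 − 34 = 32
  P = 122 − 3·32 = 26
  C = 265 + 6·26 = 421
  U = -16 + 5·32 − 421 = -277
Change in U: -277 − 505 = -782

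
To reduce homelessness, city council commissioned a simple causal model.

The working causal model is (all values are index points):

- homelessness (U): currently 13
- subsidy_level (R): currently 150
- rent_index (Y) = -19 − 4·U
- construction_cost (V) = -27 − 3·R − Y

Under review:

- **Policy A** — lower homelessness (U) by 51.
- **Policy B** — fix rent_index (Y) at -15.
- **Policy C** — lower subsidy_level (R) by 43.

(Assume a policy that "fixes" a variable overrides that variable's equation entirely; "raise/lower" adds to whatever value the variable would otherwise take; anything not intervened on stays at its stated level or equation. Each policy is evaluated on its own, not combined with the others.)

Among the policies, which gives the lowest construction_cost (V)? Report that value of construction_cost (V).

-610

Policy A (U − 51):
  U = 13 − 51 = -38
  R = 150
  Y = -19 − 4·(-38) = 133
  V = -27 − 3·150 − 133 = -610
Policy B (Y := -15):
  U = 13
  R = 150
  Y = -15
  V = -27 − 3·150 − (-15) = -462
Policy C (R − 43):
  U = 13
  R = 150 − 43 = 107
  Y = -19 − 4·13 = -71
  V = -27 − 3·107 − (-71) = -277
Comparing — Policy A: V=-610, Policy B: V=-462, Policy C: V=-277. Lowest is -610 (Policy A).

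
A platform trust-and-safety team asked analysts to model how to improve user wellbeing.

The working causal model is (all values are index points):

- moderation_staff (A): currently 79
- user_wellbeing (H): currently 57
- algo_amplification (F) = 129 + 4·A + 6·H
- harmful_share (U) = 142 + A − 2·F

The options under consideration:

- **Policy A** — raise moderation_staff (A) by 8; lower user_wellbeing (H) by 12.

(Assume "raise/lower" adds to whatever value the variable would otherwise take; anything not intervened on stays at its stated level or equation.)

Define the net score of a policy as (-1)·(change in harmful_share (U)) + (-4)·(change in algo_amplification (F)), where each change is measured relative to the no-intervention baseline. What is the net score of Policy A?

72

Baseline:
  A = 79
  H = 57
  F = 129 + 4·79 + 6·57 = 787
  U = 142 + 79 − 2·787 = -1353
Policy A (A + 8, H − 12):
  A = 79 + 8 = 87
  H = 57 − 12 = 45
  F = 129 + 4·87 + 6·45 = 747
  U = 142 + 87 − 2·747 = -1265
ΔU = -1265 − (-1353) = 88; ΔF = 747 − 787 = -40
Score = (-1)·88 + (-4)·(-40) = 72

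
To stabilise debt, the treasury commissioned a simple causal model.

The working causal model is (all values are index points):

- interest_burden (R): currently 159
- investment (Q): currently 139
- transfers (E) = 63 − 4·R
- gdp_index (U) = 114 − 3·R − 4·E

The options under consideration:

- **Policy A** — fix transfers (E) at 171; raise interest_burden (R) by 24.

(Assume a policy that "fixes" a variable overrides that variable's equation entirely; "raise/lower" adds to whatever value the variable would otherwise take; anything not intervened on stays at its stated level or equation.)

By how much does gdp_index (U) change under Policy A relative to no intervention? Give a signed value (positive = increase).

Baseline:
  R = 159
  E = 63 − 4·159 = -573
  U = 114 − 3·159 − 4·(-573) = 1929
Policy A (E := 171, R + 24):
  R = 159 + 24 = 183
  E = 171
  U = 114 − 3·183 − 4·171 = -1119
Change in U: -1119 − 1929 = -3048

-3048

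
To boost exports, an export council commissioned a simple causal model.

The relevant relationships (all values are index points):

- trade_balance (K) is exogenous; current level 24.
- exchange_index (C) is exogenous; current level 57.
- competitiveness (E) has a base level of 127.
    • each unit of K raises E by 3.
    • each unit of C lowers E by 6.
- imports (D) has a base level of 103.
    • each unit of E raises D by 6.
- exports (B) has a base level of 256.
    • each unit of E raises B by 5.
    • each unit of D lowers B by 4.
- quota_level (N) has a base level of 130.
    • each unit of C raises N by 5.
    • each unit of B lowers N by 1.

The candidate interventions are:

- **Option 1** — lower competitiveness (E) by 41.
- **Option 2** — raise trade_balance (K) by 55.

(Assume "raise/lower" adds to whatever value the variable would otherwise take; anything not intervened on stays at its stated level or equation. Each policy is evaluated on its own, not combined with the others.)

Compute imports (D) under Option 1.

-1001

Option 1 (E − 41):
  K = 24
  C = 57
  E = 127 + 3·24 − 6·57 (−41 from intervention) = -184
  D = 103 + 6·(-184) = -1001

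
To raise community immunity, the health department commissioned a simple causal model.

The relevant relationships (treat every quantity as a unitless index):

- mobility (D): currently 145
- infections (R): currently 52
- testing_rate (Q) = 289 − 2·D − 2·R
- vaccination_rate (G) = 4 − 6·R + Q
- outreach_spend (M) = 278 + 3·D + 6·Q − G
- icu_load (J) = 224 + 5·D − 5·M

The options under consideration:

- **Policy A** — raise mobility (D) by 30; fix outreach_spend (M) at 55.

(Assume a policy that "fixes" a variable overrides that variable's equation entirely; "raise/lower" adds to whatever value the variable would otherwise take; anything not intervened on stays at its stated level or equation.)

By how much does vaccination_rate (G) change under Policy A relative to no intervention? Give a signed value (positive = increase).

Baseline:
  D = 145
  R = 52
  Q = 289 − 2·145 − 2·52 = -105
  G = 4 − 6·52 + (-105) = -413
Policy A (D + 30, M := 55):
  D = 145 + 30 = 175
  R = 52
  Q = 289 − 2·175 − 2·52 = -165
  G = 4 − 6·52 + (-165) = -473
Change in G: -473 − (-413) = -60

-60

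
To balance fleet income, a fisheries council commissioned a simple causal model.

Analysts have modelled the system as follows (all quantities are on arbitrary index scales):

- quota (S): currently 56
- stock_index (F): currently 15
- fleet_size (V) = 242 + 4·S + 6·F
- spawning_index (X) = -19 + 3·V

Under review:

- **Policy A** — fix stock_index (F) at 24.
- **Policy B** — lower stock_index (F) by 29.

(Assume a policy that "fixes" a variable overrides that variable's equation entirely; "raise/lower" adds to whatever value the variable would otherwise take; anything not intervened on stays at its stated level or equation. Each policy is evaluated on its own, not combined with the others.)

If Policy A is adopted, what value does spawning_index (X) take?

1811

Policy A (F := 24):
  S = 56
  F = 24
  V = 242 + 4·56 + 6·24 = 610
  X = -19 + 3·610 = 1811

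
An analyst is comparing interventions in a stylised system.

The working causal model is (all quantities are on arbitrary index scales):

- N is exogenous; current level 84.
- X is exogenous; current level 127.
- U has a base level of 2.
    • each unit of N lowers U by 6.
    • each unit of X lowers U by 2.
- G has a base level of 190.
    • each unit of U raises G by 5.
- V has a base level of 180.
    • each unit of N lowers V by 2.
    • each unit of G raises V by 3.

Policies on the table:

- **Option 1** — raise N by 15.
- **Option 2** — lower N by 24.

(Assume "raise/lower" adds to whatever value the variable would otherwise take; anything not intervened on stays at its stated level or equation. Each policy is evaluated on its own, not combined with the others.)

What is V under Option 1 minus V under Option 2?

-3588

Option 1 (N + 15):
  N = 84 + 15 = 99
  X = 127
  U = 2 − 6·99 − 2·127 = -846
  G = 190 + 5·(-846) = -4040
  V = 180 − 2·99 + 3·(-4040) = -12138
Option 2 (N − 24):
  N = 84 − 24 = 60
  X = 127
  U = 2 − 6·60 − 2·127 = -612
  G = 190 + 5·(-612) = -2870
  V = 180 − 2·60 + 3·(-2870) = -8550
V: -12138 − (-8550) = -3588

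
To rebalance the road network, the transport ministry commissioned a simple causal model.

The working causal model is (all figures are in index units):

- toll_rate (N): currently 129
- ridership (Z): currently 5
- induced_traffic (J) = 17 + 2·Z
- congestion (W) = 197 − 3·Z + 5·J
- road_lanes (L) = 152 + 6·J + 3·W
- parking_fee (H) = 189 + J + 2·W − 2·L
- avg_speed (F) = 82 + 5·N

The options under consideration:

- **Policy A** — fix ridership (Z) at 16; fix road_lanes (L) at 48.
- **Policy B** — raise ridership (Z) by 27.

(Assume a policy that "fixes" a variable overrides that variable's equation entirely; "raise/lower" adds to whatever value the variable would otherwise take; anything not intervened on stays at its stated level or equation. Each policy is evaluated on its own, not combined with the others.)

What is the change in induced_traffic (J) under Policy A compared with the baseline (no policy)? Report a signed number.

Baseline:
  Z = 5
  J = 17 + 2·5 = 27
Policy A (Z := 16, L := 48):
  Z = 16
  J = 17 + 2·16 = 49
Change in J: 49 − 27 = 22

22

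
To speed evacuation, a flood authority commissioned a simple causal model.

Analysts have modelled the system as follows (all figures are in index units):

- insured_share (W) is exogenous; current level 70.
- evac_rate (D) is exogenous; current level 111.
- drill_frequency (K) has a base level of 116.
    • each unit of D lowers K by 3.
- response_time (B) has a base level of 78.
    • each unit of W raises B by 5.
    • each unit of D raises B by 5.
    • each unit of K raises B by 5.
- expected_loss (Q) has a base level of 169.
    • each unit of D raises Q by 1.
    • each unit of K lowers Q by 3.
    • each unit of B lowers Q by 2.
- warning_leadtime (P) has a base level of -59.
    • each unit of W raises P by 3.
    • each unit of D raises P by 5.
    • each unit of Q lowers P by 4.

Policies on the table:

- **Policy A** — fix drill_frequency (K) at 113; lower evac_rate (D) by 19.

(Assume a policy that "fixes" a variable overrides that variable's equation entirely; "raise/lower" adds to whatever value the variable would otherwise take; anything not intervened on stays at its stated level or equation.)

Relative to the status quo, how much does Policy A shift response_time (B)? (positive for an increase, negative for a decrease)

Baseline:
  W = 70
  D = 111
  K = 116 − 3·111 = -217
  B = 78 + 5·70 + 5·111 + 5·(-217) = -102
Policy A (K := 113, D − 19):
  W = 70
  D = 111 − 19 = 92
  K = 113
  B = 78 + 5·70 + 5·92 + 5·113 = 1453
Change in B: 1453 − (-102) = 1555

1555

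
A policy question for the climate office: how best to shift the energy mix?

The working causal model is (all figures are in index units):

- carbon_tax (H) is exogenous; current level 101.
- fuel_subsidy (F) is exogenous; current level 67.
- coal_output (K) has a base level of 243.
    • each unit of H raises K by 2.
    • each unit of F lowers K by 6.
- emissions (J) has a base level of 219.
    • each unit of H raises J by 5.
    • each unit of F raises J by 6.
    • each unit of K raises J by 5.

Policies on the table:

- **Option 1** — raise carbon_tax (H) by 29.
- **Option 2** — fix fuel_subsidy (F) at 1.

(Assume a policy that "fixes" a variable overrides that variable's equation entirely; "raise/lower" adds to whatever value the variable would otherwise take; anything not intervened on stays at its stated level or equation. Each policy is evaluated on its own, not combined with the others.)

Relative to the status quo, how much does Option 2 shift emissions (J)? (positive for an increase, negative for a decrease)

1584

Baseline:
  H = 101
  F = 67
  K = 243 + 2·101 − 6·67 = 43
  J = 219 + 5·101 + 6·67 + 5·43 = 1341
Option 2 (F := 1):
  H = 101
  F = 1
  K = 243 + 2·101 − 6·1 = 439
  J = 219 + 5·101 + 6·1 + 5·439 = 2925
Change in J: 2925 − 1341 = 1584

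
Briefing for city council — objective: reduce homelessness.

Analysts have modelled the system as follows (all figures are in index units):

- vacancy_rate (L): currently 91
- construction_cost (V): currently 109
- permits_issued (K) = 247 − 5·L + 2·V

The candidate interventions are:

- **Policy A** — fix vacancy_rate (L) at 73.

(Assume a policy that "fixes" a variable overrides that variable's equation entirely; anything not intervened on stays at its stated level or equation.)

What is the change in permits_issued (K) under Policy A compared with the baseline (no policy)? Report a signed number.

90

Baseline:
  L = 91
  V = 109
  K = 247 − 5·91 + 2·109 = 10
Policy A (L := 73):
  L = 73
  V = 109
  K = 247 − 5·73 + 2·109 = 100
Change in K: 100 − 10 = 90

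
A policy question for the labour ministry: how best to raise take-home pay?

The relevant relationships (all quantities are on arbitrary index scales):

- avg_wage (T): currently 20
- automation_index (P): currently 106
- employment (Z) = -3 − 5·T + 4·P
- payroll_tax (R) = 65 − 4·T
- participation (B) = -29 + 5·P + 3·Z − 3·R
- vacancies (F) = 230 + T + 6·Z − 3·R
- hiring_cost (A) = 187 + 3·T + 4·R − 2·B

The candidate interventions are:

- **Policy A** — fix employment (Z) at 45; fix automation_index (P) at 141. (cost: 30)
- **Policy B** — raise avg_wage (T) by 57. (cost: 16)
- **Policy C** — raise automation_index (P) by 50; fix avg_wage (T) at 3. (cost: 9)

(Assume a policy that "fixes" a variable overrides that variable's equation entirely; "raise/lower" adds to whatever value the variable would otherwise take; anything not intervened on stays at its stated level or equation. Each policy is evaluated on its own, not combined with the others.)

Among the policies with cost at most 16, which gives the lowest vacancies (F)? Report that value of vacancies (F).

Policy B (T + 57):
  T = 20 + 57 = 77
  P = 106
  Z = -3 − 5·77 + 4·106 = 36
  R = 65 − 4·77 = -243
  F = 230 + 77 + 6·36 − 3·(-243) = 1252
Policy C (P + 50, T := 3):
  T = 3
  P = 106 + 50 = 156
  Z = -3 − 5·3 + 4·156 = 606
  R = 65 − 4·3 = 53
  F = 230 + 3 + 6·606 − 3·53 = 3710
Comparing — Policy B: F=1252, Policy C: F=3710. Lowest is 1252 (Policy B).

1252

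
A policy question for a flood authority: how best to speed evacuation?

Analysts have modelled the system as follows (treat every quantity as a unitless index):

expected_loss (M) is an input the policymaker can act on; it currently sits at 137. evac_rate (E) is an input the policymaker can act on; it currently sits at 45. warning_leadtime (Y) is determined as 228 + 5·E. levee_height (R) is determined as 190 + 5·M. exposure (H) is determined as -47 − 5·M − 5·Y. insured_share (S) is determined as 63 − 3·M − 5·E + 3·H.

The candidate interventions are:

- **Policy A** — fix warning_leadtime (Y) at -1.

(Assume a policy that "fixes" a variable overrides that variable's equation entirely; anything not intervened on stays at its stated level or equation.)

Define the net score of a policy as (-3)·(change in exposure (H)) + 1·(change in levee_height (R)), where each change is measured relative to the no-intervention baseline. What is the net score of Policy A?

Baseline:
  M = 137
  E = 45
  Y = 228 + 5·45 = 453
  R = 190 + 5·137 = 875
  H = -47 − 5·137 − 5·453 = -2997
Policy A (Y := -1):
  M = 137
  E = 45
  Y = -1
  R = 190 + 5·137 = 875
  H = -47 − 5·137 − 5·(-1) = -727
ΔH = -727 − (-2997) = 2270; ΔR = 875 − 875 = 0
Score = (-3)·2270 + 1·0 = -6810

-6810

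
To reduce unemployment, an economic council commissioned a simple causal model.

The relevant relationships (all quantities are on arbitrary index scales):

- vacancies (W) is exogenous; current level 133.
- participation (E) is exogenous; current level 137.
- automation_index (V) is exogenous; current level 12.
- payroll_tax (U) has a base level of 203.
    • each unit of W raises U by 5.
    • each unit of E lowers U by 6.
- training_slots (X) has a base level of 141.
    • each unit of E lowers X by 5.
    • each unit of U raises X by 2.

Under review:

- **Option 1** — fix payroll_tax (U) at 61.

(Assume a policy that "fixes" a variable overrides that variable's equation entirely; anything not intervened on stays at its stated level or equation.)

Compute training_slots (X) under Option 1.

Option 1 (U := 61):
  W = 133
  E = 137
  U = 61
  X = 141 − 5·137 + 2·61 = -422

-422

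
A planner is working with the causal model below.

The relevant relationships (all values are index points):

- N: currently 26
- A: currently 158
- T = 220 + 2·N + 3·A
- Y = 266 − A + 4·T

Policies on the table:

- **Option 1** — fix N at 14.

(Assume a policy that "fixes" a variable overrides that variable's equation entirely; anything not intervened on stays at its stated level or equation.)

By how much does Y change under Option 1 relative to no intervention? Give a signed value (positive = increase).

Baseline:
  N = 26
  A = 158
  T = 220 + 2·26 + 3·158 = 746
  Y = 266 − 158 + 4·746 = 3092
Option 1 (N := 14):
  N = 14
  A = 158
  T = 220 + 2·14 + 3·158 = 722
  Y = 266 − 158 + 4·722 = 2996
Change in Y: 2996 − 3092 = -96

-96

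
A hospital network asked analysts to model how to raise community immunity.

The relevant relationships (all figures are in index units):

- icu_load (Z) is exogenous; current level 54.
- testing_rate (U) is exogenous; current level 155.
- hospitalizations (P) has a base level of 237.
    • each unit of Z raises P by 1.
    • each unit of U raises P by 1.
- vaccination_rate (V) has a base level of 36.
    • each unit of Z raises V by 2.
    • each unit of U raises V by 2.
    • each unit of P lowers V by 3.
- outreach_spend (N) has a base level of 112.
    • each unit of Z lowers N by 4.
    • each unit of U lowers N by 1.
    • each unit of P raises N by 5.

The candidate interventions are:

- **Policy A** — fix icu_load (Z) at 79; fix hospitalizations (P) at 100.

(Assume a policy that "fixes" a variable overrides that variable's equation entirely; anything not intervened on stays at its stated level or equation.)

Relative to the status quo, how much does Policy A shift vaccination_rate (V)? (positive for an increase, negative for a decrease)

1088

Baseline:
  Z = 54
  U = 155
  P = 237 + 54 + 155 = 446
  V = 36 + 2·54 + 2·155 − 3·446 = -884
Policy A (Z := 79, P := 100):
  Z = 79
  U = 155
  P = 100
  V = 36 + 2·79 + 2·155 − 3·100 = 204
Change in V: 204 − (-884) = 1088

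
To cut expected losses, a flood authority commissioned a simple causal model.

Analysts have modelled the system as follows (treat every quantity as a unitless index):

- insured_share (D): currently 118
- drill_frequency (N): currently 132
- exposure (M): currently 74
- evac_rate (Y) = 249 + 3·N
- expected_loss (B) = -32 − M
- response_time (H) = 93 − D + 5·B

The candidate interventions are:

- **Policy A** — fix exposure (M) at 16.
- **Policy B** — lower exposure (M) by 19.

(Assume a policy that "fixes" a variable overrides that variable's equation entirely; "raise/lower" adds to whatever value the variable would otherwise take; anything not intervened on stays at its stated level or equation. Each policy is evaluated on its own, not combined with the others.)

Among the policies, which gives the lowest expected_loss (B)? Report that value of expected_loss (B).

Policy A (M := 16):
  M = 16
  B = -32 − 16 = -48
Policy B (M − 19):
  M = 74 − 19 = 55
  B = -32 − 55 = -87
Comparing — Policy A: B=-48, Policy B: B=-87. Lowest is -87 (Policy B).

-87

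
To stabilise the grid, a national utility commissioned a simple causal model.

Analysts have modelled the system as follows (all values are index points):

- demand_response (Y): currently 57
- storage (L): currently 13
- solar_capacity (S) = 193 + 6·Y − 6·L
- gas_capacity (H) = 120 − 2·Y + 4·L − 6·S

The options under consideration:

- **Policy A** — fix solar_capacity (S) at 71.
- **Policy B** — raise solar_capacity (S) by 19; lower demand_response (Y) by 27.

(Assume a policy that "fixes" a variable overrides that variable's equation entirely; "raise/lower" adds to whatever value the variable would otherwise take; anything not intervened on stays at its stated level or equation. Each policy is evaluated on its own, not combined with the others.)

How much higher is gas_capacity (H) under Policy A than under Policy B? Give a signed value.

1404

Policy A (S := 71):
  Y = 57
  L = 13
  S = 71
  H = 120 − 2·57 + 4·13 − 6·71 = -368
Policy B (S + 19, Y − 27):
  Y = 57 − 27 = 30
  L = 13
  S = 193 + 6·30 − 6·13 (+19 from intervention) = 314
  H = 120 − 2·30 + 4·13 − 6·314 = -1772
H: -368 − (-1772) = 1404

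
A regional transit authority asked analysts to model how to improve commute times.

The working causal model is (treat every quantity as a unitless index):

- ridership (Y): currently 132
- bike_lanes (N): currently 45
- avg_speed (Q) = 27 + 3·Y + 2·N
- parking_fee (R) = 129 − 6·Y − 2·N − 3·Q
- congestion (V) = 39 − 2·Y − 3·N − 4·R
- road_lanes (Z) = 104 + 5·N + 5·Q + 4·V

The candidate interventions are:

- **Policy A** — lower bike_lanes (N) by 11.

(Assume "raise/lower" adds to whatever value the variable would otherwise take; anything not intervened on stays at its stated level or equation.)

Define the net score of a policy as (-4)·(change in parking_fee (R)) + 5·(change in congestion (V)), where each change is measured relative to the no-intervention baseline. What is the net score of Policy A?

-1947

Baseline:
  Y = 132
  N = 45
  Q = 27 + 3·132 + 2·45 = 513
  R = 129 − 6·132 − 2·45 − 3·513 = -2292
  V = 39 − 2·132 − 3·45 − 4·(-2292) = 8808
Policy A (N − 11):
  Y = 132
  N = 45 − 11 = 34
  Q = 27 + 3·132 + 2·34 = 491
  R = 129 − 6·132 − 2·34 − 3·491 = -2204
  V = 39 − 2·132 − 3·34 − 4·(-2204) = 8489
ΔR = -2204 − (-2292) = 88; ΔV = 8489 − 8808 = -319
Score = (-4)·88 + 5·(-319) = -1947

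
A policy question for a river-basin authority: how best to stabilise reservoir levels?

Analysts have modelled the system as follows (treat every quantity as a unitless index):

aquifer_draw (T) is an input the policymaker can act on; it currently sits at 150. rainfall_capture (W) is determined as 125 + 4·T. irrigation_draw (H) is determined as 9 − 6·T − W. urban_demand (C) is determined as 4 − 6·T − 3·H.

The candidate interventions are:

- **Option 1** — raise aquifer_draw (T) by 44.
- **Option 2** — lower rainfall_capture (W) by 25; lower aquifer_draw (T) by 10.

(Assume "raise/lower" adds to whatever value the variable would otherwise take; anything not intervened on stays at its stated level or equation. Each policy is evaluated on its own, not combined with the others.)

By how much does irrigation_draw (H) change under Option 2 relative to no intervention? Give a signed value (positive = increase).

125

Baseline:
  T = 150
  W = 125 + 4·150 = 725
  H = 9 − 6·150 − 725 = -1616
Option 2 (W − 25, T − 10):
  T = 150 − 10 = 140
  W = 125 + 4·140 (−25 from intervention) = 660
  H = 9 − 6·140 − 660 = -1491
Change in H: -1491 − (-1616) = 125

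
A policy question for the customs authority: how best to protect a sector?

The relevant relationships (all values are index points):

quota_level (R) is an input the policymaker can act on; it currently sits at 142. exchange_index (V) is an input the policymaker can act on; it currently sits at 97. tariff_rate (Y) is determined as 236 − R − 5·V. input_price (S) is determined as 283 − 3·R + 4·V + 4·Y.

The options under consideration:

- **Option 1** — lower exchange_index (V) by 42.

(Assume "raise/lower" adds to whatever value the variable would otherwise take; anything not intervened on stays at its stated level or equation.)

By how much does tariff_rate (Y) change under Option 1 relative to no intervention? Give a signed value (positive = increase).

Baseline:
  R = 142
  V = 97
  Y = 236 − 142 − 5·97 = -391
Option 1 (V − 42):
  R = 142
  V = 97 − 42 = 55
  Y = 236 − 142 − 5·55 = -181
Change in Y: -181 − (-391) = 210

210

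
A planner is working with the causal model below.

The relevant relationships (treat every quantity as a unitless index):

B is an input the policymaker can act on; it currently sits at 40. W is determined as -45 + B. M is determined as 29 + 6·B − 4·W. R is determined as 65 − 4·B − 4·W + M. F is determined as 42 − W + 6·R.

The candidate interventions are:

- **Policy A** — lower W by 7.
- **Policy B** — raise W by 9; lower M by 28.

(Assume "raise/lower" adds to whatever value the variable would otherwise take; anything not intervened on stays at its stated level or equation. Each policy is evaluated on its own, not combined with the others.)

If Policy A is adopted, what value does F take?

Policy A (W − 7):
  B = 40
  W = -45 + 40 (−7 from intervention) = -12
  M = 29 + 6·40 − 4·(-12) = 317
  R = 65 − 4·40 − 4·(-12) + 317 = 270
  F = 42 − (-12) + 6·270 = 1674

1674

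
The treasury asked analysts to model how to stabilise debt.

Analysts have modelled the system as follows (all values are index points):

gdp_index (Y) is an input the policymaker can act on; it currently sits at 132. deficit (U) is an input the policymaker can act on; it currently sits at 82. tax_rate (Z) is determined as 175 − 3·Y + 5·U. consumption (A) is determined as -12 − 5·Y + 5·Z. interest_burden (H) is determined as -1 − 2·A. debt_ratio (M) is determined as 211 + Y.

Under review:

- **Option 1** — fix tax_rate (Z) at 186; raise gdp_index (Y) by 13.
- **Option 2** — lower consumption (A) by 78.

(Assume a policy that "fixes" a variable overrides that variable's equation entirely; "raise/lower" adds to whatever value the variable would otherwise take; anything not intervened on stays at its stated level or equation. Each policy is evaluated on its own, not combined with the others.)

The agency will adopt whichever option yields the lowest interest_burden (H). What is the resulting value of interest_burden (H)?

-391

Option 1 (Z := 186, Y + 13):
  Y = 132 + 13 = 145
  U = 82
  Z = 186
  A = -12 − 5·145 + 5·186 = 193
  H = -1 − 2·193 = -387
Option 2 (A − 78):
  Y = 132
  U = 82
  Z = 175 − 3·132 + 5·82 = 189
  A = -12 − 5·132 + 5·189 (−78 from intervention) = 195
  H = -1 − 2·195 = -391
Comparing — Option 1: H=-387, Option 2: H=-391. Lowest is -391 (Option 2).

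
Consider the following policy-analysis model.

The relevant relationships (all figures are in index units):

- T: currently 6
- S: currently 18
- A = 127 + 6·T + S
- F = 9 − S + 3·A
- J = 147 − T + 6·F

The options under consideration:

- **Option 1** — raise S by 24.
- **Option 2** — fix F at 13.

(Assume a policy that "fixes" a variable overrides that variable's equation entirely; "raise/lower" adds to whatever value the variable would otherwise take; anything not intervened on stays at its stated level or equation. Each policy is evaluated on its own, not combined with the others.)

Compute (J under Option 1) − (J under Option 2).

Option 1 (S + 24):
  T = 6
  S = 18 + 24 = 42
  A = 127 + 6·6 + 42 = 205
  F = 9 − 42 + 3·205 = 582
  J = 147 − 6 + 6·582 = 3633
Option 2 (F := 13):
  T = 6
  S = 18
  A = 127 + 6·6 + 18 = 181
  F = 13
  J = 147 − 6 + 6·13 = 219
J: 3633 − 219 = 3414

3414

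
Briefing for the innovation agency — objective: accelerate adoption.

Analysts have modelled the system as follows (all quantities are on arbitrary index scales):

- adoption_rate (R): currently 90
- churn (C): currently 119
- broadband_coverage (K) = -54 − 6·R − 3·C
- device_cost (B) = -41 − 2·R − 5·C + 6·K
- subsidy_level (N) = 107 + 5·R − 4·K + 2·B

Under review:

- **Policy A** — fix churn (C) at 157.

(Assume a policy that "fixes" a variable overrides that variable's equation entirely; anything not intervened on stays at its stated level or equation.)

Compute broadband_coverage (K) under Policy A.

Policy A (C := 157):
  R = 90
  C = 157
  K = -54 − 6·90 − 3·157 = -1065

-1065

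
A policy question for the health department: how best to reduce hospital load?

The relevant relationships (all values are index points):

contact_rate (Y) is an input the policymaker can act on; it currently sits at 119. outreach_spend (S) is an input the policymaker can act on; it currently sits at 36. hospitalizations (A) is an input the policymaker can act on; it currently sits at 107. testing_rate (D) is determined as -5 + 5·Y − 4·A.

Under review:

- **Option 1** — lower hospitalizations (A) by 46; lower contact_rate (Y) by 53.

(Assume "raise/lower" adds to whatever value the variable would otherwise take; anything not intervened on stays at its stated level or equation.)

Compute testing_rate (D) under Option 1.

81

Option 1 (A − 46, Y − 53):
  Y = 119 − 53 = 66
  A = 107 − 46 = 61
  D = -5 + 5·66 − 4·61 = 81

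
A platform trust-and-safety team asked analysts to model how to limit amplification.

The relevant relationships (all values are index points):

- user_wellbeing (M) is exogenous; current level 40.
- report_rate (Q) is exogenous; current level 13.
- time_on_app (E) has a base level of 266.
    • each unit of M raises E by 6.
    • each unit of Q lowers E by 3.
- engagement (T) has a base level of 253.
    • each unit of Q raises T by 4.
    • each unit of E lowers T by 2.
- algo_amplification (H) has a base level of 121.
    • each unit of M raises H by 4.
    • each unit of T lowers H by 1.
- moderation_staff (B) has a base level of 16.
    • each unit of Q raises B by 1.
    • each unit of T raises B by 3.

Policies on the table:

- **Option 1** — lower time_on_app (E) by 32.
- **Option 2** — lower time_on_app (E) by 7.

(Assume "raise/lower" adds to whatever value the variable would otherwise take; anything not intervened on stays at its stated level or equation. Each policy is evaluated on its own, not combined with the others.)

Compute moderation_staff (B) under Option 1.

Option 1 (E − 32):
  M = 40
  Q = 13
  E = 266 + 6·40 − 3·13 (−32 from intervention) = 435
  T = 253 + 4·13 − 2·435 = -565
  B = 16 + 13 + 3·(-565) = -1666

-1666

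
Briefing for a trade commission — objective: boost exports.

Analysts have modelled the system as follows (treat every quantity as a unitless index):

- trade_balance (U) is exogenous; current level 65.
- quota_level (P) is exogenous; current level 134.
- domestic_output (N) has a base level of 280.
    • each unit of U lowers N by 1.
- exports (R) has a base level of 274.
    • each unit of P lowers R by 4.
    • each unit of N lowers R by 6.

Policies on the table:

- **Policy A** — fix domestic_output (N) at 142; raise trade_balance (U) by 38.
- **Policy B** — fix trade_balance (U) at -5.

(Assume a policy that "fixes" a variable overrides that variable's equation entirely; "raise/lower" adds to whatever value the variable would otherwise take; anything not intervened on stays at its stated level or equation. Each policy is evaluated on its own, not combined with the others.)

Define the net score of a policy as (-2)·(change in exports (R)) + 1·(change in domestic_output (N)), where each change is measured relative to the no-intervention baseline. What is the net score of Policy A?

Baseline:
  U = 65
  P = 134
  N = 280 − 65 = 215
  R = 274 − 4·134 − 6·215 = -1552
Policy A (N := 142, U + 38):
  U = 65 + 38 = 103
  P = 134
  N = 142
  R = 274 − 4·134 − 6·142 = -1114
ΔR = -1114 − (-1552) = 438; ΔN = 142 − 215 = -73
Score = (-2)·438 + 1·(-73) = -949

-949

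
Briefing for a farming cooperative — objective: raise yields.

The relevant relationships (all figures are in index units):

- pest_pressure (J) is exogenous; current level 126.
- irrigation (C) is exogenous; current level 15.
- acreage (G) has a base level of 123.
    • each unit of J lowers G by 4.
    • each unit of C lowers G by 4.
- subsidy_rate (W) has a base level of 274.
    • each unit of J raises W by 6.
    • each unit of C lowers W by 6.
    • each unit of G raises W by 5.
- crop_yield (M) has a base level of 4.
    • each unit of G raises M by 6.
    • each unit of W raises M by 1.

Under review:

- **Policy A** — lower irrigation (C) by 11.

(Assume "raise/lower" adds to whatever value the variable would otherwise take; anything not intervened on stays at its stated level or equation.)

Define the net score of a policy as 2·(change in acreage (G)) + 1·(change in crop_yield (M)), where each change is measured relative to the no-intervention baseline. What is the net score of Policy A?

Baseline:
  J = 126
  C = 15
  G = 123 − 4·126 − 4·15 = -441
  W = 274 + 6·126 − 6·15 + 5·(-441) = -1265
  M = 4 + 6·(-441) + (-1265) = -3907
Policy A (C − 11):
  J = 126
  C = 15 − 11 = 4
  G = 123 − 4·126 − 4·4 = -397
  W = 274 + 6·126 − 6·4 + 5·(-397) = -979
  M = 4 + 6·(-397) + (-979) = -3357
ΔG = -397 − (-441) = 44; ΔM = -3357 − (-3907) = 550
Score = 2·44 + 1·550 = 638

638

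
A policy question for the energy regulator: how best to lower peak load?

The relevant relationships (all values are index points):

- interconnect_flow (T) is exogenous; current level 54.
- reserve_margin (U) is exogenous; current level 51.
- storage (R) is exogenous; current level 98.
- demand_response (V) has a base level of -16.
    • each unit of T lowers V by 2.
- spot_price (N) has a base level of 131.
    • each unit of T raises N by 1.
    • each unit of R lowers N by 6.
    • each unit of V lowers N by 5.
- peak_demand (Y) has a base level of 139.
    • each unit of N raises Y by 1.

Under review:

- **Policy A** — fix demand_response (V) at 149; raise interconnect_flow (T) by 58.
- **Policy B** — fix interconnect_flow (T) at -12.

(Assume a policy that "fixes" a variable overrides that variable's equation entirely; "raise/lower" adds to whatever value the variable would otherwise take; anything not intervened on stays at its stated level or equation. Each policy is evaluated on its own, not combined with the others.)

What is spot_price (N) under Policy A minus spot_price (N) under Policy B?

-581

Policy A (V := 149, T + 58):
  T = 54 + 58 = 112
  R = 98
  V = 149
  N = 131 + 112 − 6·98 − 5·149 = -1090
Policy B (T := -12):
  T = -12
  R = 98
  V = -16 − 2·(-12) = 8
  N = 131 + (-12) − 6·98 − 5·8 = -509
N: -1090 − (-509) = -581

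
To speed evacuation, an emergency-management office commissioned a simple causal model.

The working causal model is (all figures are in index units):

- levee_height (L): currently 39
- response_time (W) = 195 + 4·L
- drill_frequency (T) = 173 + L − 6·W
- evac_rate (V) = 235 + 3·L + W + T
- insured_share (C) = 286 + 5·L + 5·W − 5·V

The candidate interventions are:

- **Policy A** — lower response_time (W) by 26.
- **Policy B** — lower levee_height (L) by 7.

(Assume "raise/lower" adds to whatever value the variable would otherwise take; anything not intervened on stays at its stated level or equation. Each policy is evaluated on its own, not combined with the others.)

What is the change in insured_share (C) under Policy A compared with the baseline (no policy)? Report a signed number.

Baseline:
  L = 39
  W = 195 + 4·39 = 351
  T = 173 + 39 − 6·351 = -1894
  V = 235 + 3·39 + 351 + (-1894) = -1191
  C = 286 + 5·39 + 5·351 − 5·(-1191) = 8191
Policy A (W − 26):
  L = 39
  W = 195 + 4·39 (−26 from intervention) = 325
  T = 173 + 39 − 6·325 = -1738
  V = 235 + 3·39 + 325 + (-1738) = -1061
  C = 286 + 5·39 + 5·325 − 5·(-1061) = 7411
Change in C: 7411 − 8191 = -780

-780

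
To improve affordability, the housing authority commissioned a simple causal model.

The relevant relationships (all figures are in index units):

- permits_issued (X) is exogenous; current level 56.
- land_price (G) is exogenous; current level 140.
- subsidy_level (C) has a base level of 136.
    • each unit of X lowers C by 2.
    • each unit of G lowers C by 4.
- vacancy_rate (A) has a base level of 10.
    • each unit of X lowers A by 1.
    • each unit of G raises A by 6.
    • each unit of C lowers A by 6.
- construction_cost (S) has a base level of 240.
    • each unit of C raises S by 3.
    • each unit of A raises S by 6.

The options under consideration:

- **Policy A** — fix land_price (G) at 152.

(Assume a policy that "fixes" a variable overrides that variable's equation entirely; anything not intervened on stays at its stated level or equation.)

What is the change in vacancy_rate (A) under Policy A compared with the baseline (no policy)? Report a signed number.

Baseline:
  X = 56
  G = 140
  C = 136 − 2·56 − 4·140 = -536
  A = 10 − 56 + 6·140 − 6·(-536) = 4010
Policy A (G := 152):
  X = 56
  G = 152
  C = 136 − 2·56 − 4·152 = -584
  A = 10 − 56 + 6·152 − 6·(-584) = 4370
Change in A: 4370 − 4010 = 360

360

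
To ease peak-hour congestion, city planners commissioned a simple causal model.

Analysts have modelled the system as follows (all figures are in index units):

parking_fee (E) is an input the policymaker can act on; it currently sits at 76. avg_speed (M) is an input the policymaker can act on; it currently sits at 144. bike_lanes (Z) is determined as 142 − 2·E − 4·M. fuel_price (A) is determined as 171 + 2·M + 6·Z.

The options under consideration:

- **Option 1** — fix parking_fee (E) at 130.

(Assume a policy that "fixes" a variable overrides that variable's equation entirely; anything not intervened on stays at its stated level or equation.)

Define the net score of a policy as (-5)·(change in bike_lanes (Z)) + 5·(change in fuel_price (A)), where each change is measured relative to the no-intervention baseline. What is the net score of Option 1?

-2700

Baseline:
  E = 76
  M = 144
  Z = 142 − 2·76 − 4·144 = -586
  A = 171 + 2·144 + 6·(-586) = -3057
Option 1 (E := 130):
  E = 130
  M = 144
  Z = 142 − 2·130 − 4·144 = -694
  A = 171 + 2·144 + 6·(-694) = -3705
ΔZ = -694 − (-586) = -108; ΔA = -3705 − (-3057) = -648
Score = (-5)·(-108) + 5·(-648) = -2700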